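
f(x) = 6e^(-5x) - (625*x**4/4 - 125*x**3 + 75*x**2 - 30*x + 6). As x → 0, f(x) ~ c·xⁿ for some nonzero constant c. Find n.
5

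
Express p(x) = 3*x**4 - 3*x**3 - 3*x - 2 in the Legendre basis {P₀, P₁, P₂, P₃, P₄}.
(-7/5)P₀ + (-24/5)P₁ + (12/7)P₂ + (-6/5)P₃ + (24/35)P₄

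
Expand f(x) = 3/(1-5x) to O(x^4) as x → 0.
3 + 15*x + 75*x**2 + 375*x**3 + O(x**4)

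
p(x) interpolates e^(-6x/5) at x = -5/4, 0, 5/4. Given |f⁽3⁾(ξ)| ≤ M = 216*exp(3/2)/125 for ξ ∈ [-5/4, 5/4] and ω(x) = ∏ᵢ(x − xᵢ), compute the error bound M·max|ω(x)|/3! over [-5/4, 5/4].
sqrt(3)*exp(3/2)/8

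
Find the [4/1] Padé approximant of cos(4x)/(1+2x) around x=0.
(32*x**4/3 - 8*x**2 + 1)/(2*x + 1)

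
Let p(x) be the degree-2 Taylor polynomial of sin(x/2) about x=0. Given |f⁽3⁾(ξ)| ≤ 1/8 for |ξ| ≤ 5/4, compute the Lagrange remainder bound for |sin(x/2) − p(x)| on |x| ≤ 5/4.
125/3072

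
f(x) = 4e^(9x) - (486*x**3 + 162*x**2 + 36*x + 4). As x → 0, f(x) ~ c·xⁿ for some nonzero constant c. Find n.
4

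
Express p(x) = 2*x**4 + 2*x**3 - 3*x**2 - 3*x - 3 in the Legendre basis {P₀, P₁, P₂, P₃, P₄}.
(-18/5)P₀ + (-9/5)P₁ + (-6/7)P₂ + (4/5)P₃ + (16/35)P₄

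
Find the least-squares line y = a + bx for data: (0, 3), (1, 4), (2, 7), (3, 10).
a = 12/5, b = 12/5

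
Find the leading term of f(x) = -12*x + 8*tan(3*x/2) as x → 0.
9*x**3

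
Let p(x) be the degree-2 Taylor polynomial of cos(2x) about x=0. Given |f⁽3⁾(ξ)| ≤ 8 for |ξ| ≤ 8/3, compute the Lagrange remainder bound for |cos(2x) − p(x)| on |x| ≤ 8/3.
2048/81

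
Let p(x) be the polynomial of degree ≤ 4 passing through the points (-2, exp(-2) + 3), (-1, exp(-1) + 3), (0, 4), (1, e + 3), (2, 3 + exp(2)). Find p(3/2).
(-5 + 28*e + (35*exp(2) + 314 + 140*e)*exp(2))*exp(-2)/128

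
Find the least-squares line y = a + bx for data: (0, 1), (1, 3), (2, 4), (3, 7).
a = 9/10, b = 19/10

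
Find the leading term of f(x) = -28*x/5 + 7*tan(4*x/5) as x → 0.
448*x**3/375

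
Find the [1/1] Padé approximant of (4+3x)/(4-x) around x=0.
(3*x/4 + 1)/(1 - x/4)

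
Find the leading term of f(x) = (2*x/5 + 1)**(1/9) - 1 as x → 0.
2*x/45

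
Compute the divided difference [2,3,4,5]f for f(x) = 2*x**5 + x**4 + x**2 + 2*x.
264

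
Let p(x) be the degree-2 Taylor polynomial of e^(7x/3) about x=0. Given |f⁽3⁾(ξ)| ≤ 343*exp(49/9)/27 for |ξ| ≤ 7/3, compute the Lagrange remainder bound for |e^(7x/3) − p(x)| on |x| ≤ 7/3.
117649*exp(49/9)/4374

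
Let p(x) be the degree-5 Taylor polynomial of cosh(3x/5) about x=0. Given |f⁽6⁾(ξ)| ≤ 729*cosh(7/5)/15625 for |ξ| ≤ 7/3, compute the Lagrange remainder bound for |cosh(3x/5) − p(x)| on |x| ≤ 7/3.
117649*cosh(7/5)/11250000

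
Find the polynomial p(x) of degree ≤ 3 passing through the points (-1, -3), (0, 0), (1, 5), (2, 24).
2*x**3 + x**2 + 2*x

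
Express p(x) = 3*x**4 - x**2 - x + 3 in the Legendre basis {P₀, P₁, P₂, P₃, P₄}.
(49/15)P₀ - P₁ + (22/21)P₂ + (24/35)P₄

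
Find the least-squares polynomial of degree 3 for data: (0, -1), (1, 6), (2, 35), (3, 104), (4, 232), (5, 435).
-17/18 + (1223/756)x + (557/252)x² + (161/54)x³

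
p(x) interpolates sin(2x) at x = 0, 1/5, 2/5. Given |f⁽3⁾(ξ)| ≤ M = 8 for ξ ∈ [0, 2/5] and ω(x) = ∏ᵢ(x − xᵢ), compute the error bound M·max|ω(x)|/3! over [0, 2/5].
8*sqrt(3)/3375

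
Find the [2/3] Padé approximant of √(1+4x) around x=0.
(7*x**2 + 28*x/5 + 1)/(-2*x**3/5 + 9*x**2/5 + 18*x/5 + 1)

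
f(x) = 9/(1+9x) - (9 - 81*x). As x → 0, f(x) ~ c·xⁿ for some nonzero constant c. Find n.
2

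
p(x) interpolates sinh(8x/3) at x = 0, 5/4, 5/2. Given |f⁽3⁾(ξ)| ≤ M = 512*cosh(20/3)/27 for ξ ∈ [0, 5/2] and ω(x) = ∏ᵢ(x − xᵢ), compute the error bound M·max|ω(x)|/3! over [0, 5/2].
1000*sqrt(3)*cosh(20/3)/729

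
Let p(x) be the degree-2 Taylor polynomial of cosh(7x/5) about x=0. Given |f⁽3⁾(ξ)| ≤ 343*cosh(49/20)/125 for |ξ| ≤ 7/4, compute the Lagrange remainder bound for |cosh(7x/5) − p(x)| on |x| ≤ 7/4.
117649*cosh(49/20)/48000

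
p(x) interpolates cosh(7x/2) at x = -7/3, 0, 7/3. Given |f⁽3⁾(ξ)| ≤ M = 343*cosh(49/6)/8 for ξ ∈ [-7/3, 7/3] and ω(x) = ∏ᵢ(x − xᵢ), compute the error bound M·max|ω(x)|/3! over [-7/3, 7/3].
117649*sqrt(3)*cosh(49/6)/5832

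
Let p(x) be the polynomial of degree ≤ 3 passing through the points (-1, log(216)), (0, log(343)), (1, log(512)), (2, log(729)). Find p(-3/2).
log(21233664*2**(3/8)*3**(11/16)*7**(7/16)/823543)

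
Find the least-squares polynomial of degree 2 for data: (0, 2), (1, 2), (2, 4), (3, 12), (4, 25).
83/35 + (-124/35)x + (16/7)x²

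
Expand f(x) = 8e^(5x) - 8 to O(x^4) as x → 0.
40*x + 100*x**2 + 500*x**3/3 + O(x**4)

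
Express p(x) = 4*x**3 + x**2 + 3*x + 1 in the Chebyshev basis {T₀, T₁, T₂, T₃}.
(3/2)T₀ + (6)T₁ + (1/2)T₂ + T₃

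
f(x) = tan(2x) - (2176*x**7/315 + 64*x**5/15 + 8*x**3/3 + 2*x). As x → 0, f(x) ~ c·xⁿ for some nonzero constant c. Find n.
9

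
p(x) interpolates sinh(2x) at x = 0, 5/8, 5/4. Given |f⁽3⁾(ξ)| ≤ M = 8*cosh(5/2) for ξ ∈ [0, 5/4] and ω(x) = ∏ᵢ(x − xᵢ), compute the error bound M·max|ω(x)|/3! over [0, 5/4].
125*sqrt(3)*cosh(5/2)/1728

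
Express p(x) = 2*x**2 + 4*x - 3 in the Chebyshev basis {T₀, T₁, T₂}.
(-2)T₀ + (4)T₁ + T₂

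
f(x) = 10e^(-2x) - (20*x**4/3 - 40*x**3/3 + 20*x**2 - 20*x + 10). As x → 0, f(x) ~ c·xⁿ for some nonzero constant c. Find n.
5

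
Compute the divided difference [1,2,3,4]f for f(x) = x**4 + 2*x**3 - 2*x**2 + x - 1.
12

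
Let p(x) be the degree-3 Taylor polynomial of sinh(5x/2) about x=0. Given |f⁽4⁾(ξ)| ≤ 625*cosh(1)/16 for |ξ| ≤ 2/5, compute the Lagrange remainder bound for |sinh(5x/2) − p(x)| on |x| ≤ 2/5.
cosh(1)/24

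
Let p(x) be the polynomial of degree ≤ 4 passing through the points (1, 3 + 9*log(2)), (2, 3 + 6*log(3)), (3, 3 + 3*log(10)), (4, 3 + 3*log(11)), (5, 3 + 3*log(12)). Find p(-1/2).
3 + log(79228162514264337593543950336000000000000000000000000000000000000000000000000000000000000000000000*11**(29/32)*2**(75/128)*3**(57/128)*5**(39/64)/16498470378713279211530953935282941406772053995091988430139472909795873188682476523141453410937017)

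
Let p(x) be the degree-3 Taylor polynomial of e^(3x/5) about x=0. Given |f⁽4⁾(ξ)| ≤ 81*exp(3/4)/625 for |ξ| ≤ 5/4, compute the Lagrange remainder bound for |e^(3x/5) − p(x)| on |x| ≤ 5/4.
27*exp(3/4)/2048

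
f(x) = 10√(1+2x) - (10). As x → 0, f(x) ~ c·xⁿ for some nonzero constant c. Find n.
1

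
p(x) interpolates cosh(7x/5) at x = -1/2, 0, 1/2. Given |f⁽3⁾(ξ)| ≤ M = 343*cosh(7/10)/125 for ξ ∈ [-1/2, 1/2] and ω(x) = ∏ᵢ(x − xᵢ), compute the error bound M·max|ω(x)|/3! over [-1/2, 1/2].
343*sqrt(3)*cosh(7/10)/27000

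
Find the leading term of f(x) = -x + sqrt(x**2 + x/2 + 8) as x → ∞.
1/4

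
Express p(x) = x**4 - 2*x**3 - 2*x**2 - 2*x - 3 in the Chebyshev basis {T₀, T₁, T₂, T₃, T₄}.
(-29/8)T₀ + (-7/2)T₁ + (-1/2)T₂ + (-1/2)T₃ + (1/8)T₄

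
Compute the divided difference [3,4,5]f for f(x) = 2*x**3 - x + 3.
24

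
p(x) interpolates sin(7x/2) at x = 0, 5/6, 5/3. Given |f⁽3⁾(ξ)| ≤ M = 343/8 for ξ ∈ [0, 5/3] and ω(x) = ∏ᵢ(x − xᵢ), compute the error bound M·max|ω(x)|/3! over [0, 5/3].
42875*sqrt(3)/46656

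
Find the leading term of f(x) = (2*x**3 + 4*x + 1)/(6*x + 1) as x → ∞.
x**2/3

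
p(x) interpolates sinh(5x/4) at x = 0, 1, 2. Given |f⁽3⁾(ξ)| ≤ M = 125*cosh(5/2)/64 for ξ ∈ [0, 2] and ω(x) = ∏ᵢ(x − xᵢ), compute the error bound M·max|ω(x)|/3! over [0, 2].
125*sqrt(3)*cosh(5/2)/1728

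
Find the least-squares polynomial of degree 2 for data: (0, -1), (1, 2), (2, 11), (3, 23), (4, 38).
-47/35 + (153/70)x + (27/14)x²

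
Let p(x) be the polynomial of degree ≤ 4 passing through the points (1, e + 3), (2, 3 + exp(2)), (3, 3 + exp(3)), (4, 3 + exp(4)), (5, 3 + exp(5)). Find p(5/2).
-5*exp(4)/32 - 5*e/128 + 3 + 15*exp(2)/32 + 3*exp(5)/128 + 45*exp(3)/64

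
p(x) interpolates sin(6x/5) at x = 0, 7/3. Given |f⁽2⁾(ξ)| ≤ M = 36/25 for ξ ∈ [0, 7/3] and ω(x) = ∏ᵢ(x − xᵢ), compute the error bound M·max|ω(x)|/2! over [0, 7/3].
49/50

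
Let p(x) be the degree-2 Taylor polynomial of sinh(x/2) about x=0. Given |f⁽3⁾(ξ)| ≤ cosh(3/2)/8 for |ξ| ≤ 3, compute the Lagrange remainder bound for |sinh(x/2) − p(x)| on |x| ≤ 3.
9*cosh(3/2)/16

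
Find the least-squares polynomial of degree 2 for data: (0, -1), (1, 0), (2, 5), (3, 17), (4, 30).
-41/35 + (-67/70)x + (31/14)x²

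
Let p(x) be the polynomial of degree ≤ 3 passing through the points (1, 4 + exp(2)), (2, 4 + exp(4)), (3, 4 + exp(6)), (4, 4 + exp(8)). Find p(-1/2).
-35*exp(8)/16 - 189*exp(4)/16 + 4 + 105*exp(2)/16 + 135*exp(6)/16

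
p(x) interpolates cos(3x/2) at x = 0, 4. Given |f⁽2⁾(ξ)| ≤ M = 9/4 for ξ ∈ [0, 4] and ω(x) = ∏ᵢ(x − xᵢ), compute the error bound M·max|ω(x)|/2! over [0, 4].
9/2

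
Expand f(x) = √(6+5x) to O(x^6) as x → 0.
sqrt(6) + 5*sqrt(6)*x/12 - 25*sqrt(6)*x**2/288 + 125*sqrt(6)*x**3/3456 - 3125*sqrt(6)*x**4/165888 + 21875*sqrt(6)*x**5/1990656 + O(x**6)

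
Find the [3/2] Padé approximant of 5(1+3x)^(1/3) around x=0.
(7*x**3/3 + 21*x**2 + 21*x + 5)/(2*x**2 + 16*x/5 + 1)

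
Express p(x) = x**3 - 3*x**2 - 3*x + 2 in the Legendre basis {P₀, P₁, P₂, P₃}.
P₀ + (-12/5)P₁ + (-2)P₂ + (2/5)P₃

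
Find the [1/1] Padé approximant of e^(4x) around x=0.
(2*x + 1)/(1 - 2*x)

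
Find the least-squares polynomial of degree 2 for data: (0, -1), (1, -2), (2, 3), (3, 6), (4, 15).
-43/35 + (-8/7)x + (9/7)x²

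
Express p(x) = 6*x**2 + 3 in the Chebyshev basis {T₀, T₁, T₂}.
(6)T₀ + (3)T₂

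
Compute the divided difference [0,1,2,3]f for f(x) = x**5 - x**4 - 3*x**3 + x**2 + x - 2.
16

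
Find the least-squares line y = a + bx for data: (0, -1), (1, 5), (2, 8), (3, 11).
a = -1/10, b = 39/10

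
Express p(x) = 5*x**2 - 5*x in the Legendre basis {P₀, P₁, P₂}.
(5/3)P₀ + (-5)P₁ + (10/3)P₂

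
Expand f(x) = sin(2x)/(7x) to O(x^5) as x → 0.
2/7 - 4*x**2/21 + 4*x**4/105 + O(x**5)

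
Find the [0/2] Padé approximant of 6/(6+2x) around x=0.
1/(x/3 + 1)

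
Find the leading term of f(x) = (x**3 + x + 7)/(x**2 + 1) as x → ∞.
x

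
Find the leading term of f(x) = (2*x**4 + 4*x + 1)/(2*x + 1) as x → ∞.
x**3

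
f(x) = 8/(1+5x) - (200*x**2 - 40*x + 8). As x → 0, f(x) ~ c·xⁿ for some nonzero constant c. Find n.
3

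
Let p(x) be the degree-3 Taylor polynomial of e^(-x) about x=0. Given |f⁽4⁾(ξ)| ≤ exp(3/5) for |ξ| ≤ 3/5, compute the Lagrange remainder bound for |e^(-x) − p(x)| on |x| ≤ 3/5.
27*exp(3/5)/5000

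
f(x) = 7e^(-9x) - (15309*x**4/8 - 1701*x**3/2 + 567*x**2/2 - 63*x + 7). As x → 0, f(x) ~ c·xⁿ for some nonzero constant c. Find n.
5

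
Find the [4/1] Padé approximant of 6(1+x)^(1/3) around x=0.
(2*x**4/81 - 16*x**3/135 + 4*x**2/5 + 32*x/5 + 6)/(11*x/15 + 1)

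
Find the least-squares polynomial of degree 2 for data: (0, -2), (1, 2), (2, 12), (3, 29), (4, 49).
-78/35 + (123/70)x + (39/14)x²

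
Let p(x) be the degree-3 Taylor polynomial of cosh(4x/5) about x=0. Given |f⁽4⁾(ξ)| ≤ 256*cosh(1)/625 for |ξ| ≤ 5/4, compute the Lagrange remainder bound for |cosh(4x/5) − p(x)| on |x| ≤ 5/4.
cosh(1)/24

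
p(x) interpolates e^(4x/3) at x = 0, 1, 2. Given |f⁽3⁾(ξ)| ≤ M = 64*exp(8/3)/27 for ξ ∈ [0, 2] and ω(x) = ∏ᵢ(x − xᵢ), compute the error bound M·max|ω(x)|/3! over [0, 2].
64*sqrt(3)*exp(8/3)/729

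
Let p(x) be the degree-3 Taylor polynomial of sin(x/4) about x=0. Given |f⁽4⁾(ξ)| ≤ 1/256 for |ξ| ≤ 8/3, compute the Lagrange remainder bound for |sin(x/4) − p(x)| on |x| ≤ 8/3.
2/243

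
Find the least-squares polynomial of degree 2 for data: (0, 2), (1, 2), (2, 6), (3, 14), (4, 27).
73/35 + (-83/35)x + (15/7)x²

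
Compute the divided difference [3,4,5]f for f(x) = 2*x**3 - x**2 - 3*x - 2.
23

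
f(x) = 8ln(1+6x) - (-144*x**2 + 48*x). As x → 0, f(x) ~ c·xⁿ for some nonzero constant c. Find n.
3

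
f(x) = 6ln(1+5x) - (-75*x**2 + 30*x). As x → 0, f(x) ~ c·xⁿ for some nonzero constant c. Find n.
3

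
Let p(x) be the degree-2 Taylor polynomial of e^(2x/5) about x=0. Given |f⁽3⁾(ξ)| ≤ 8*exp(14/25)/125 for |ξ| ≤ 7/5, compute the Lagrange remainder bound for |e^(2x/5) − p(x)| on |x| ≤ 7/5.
1372*exp(14/25)/46875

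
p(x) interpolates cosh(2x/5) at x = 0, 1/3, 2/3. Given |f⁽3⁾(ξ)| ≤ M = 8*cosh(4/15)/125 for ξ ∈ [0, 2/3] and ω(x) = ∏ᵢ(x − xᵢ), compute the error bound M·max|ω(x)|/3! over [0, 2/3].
8*sqrt(3)*cosh(4/15)/91125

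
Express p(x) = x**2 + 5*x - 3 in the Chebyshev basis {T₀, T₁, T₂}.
(-5/2)T₀ + (5)T₁ + (1/2)T₂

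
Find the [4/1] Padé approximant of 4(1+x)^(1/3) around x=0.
(4*x**4/243 - 32*x**3/405 + 8*x**2/15 + 64*x/15 + 4)/(11*x/15 + 1)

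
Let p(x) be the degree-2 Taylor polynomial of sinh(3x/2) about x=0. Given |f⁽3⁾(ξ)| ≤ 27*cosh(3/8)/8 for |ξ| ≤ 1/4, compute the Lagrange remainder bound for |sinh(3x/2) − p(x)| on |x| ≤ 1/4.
9*cosh(3/8)/1024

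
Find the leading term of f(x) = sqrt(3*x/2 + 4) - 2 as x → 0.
3*x/8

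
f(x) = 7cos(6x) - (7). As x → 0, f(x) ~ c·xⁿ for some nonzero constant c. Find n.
2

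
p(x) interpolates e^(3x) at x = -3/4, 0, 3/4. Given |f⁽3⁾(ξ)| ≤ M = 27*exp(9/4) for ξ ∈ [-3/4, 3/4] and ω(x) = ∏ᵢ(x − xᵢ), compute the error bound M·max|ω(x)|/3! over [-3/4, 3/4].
27*sqrt(3)*exp(9/4)/64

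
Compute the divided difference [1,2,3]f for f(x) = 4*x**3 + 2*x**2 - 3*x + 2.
26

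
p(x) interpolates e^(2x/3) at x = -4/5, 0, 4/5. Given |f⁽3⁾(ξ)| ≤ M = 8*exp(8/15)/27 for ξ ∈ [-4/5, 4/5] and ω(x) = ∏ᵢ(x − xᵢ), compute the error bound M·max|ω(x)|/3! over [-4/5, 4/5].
512*sqrt(3)*exp(8/15)/91125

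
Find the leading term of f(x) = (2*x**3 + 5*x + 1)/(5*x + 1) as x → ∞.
2*x**2/5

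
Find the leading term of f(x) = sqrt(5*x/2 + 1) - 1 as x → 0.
5*x/4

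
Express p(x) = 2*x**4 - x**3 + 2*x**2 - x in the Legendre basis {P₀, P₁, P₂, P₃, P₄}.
(16/15)P₀ + (-8/5)P₁ + (52/21)P₂ + (-2/5)P₃ + (16/35)P₄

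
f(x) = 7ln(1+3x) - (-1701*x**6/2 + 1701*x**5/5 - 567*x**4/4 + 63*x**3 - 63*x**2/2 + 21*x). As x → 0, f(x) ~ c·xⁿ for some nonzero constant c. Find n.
7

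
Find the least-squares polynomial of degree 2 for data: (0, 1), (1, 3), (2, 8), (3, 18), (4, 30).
34/35 + (11/70)x + (25/14)x²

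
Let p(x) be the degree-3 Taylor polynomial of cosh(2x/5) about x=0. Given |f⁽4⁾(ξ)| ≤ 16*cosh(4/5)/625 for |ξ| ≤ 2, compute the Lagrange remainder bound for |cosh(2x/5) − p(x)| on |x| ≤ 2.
32*cosh(4/5)/1875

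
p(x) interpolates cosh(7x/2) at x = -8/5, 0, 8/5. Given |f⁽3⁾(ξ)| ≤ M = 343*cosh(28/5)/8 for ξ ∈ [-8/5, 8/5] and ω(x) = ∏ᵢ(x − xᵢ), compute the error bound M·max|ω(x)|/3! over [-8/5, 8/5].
21952*sqrt(3)*cosh(28/5)/3375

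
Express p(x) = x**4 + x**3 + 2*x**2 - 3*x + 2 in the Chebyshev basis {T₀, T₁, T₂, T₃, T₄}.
(27/8)T₀ + (-9/4)T₁ + (3/2)T₂ + (1/4)T₃ + (1/8)T₄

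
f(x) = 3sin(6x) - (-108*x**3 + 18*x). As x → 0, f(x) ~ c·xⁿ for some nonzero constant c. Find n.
5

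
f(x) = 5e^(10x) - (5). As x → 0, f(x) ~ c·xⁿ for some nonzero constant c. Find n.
1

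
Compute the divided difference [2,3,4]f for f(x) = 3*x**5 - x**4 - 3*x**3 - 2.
773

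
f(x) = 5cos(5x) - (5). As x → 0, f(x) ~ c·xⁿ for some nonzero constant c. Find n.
2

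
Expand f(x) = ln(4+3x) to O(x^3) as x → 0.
log(4) + 3*x/4 - 9*x**2/32 + O(x**3)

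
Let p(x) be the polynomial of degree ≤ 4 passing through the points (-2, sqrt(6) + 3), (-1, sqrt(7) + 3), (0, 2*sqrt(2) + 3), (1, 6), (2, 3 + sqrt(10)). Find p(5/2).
-219/32 - 45*sqrt(7)/32 + 35*sqrt(6)/128 + 315*sqrt(10)/128 + 189*sqrt(2)/32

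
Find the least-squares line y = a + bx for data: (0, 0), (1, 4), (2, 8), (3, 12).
a = 0, b = 4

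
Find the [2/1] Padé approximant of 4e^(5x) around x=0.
(50*x**2/3 + 40*x/3 + 4)/(1 - 5*x/3)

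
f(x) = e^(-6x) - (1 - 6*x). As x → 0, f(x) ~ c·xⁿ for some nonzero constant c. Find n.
2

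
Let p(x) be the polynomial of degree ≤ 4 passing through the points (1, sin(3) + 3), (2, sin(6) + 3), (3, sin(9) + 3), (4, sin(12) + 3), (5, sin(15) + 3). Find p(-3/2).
3 + 3003*sin(3)/128 + 1155*sin(15)/128 - 2145*sin(6)/32 - 1365*sin(12)/32 + 5005*sin(9)/64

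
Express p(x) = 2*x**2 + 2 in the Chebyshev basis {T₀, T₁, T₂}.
(3)T₀ + T₂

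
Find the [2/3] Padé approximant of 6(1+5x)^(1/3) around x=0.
(175*x**2/3 + 40*x + 6)/(-125*x**3/162 + 25*x**2/6 + 5*x + 1)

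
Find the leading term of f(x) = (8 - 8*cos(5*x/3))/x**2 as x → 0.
100/9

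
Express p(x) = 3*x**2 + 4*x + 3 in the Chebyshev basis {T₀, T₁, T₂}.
(9/2)T₀ + (4)T₁ + (3/2)T₂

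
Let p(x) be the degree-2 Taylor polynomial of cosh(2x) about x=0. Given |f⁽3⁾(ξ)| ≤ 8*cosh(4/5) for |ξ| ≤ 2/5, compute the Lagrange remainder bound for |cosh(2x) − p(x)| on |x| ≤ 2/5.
32*cosh(4/5)/375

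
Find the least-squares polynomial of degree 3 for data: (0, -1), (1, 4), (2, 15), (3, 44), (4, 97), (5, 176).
-40/63 + (55/54)x + (89/63)x² + (59/54)x³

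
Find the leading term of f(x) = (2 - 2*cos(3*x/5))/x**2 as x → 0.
9/25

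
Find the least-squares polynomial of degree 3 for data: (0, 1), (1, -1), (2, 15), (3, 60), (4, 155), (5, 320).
40/63 + (-296/189)x + (-473/252)x² + (323/108)x³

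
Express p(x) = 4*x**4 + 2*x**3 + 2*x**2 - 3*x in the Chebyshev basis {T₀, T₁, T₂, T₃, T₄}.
(5/2)T₀ + (-3/2)T₁ + (3)T₂ + (1/2)T₃ + (1/2)T₄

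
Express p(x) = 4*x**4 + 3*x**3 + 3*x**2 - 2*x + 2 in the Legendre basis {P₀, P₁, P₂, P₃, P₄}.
(19/5)P₀ + (-1/5)P₁ + (30/7)P₂ + (6/5)P₃ + (32/35)P₄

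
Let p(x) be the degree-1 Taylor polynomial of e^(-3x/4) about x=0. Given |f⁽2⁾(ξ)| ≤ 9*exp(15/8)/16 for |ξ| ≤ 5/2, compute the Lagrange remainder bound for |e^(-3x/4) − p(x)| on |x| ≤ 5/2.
225*exp(15/8)/128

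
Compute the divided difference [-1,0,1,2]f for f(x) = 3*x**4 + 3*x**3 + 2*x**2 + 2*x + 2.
9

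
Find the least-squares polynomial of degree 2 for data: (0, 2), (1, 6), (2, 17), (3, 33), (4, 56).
68/35 + (17/14)x + (43/14)x²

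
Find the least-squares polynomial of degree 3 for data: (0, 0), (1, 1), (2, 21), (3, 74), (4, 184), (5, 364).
-1/21 + (-173/126)x + (-25/84)x² + (109/36)x³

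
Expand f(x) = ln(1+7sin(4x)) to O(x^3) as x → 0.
28*x - 392*x**2 + O(x**3)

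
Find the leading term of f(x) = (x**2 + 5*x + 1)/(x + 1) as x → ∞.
x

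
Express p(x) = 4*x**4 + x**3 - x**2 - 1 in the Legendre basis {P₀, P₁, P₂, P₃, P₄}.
(-8/15)P₀ + (3/5)P₁ + (34/21)P₂ + (2/5)P₃ + (32/35)P₄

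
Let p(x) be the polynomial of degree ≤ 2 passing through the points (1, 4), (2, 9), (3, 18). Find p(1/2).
3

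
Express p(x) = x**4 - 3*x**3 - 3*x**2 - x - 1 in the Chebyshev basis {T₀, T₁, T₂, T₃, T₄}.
(-17/8)T₀ + (-13/4)T₁ - T₂ + (-3/4)T₃ + (1/8)T₄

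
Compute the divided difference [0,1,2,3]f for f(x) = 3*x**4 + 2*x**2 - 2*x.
18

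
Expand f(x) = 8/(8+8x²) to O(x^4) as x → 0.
1 - x**2 + O(x**4)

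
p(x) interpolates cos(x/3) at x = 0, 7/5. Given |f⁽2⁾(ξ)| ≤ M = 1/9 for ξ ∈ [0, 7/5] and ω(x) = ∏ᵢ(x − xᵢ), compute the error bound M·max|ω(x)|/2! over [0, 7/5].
49/1800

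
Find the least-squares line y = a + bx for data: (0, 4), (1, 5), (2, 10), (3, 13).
a = 16/5, b = 16/5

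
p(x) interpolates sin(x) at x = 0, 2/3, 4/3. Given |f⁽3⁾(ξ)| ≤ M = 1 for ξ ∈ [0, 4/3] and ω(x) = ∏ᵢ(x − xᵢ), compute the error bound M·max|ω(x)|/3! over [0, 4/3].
8*sqrt(3)/729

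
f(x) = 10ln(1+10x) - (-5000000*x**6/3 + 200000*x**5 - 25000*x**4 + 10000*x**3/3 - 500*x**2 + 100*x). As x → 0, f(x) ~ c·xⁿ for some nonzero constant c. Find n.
7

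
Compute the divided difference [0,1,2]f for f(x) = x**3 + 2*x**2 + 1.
5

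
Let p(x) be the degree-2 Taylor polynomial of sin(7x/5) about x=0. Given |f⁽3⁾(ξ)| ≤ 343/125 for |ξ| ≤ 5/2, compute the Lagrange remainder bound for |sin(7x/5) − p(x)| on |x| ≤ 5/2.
343/48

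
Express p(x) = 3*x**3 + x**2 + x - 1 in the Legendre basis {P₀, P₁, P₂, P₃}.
(-2/3)P₀ + (14/5)P₁ + (2/3)P₂ + (6/5)P₃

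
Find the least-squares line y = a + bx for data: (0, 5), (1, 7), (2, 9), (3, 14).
a = 22/5, b = 29/10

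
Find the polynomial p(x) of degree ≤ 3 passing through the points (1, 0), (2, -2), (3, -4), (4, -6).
2 - 2*x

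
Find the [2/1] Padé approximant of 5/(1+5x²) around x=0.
5 - 25*x**2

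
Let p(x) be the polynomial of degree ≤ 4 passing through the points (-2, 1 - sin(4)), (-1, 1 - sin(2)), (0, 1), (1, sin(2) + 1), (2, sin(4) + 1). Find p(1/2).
-sin(4)/16 + 5*sin(2)/8 + 1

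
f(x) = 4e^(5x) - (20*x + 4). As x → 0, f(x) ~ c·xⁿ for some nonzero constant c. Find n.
2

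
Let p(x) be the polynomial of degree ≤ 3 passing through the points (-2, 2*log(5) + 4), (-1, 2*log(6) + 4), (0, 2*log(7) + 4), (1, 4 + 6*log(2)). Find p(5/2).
4 + log(3101843146481947279097856*2**(1/4)*3**(7/8)*5**(5/8)*7**(3/8)/598691348064270045003125)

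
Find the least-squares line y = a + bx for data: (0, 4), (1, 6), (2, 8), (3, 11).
a = 19/5, b = 23/10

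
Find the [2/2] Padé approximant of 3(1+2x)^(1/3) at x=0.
(28*x**2/9 + 7*x + 3)/(10*x**2/27 + 5*x/3 + 1)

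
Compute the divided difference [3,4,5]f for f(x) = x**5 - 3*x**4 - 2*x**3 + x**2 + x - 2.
346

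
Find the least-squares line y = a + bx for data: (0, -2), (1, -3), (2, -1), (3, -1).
a = -5/2, b = 1/2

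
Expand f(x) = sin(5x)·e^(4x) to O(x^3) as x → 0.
5*x + 20*x**2 + O(x**3)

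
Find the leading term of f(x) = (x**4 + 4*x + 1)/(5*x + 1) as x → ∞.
x**3/5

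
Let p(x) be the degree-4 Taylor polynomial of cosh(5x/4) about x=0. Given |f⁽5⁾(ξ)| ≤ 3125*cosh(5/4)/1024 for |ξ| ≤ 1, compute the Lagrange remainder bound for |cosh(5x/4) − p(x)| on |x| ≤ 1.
625*cosh(5/4)/24576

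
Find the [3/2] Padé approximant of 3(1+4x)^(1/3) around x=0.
(448*x**3/135 + 112*x**2/5 + 84*x/5 + 3)/(32*x**2/9 + 64*x/15 + 1)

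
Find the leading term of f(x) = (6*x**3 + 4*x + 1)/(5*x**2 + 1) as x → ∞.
6*x/5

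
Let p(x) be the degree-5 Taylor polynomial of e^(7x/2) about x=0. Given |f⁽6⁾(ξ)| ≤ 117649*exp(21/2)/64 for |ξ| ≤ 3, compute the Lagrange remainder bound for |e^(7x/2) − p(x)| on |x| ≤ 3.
9529569*exp(21/2)/5120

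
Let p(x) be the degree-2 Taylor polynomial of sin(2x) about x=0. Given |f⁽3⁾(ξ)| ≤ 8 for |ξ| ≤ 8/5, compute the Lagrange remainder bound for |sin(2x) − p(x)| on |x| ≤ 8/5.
2048/375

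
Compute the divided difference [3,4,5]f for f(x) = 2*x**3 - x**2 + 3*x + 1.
23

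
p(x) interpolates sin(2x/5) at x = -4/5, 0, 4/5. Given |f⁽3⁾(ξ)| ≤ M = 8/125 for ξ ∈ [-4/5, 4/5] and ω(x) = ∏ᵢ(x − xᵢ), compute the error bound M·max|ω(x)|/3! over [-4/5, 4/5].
512*sqrt(3)/421875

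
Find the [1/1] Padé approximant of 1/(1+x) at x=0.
1/(x + 1)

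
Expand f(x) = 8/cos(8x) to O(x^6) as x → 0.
8 + 256*x**2 + 20480*x**4/3 + O(x**6)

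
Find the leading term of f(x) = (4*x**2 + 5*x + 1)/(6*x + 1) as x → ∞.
2*x/3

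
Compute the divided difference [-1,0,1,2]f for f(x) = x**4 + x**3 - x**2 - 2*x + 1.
3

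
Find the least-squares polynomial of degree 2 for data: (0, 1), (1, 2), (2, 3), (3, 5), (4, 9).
6/5 + (-1/10)x + (1/2)x²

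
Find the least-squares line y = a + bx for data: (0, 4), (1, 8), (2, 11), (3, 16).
a = 39/10, b = 39/10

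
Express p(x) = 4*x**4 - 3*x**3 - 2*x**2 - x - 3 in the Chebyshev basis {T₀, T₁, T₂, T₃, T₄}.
(-5/2)T₀ + (-13/4)T₁ + T₂ + (-3/4)T₃ + (1/2)T₄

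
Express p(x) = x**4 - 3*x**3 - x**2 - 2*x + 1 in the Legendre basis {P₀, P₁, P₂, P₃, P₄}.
(13/15)P₀ + (-19/5)P₁ + (-2/21)P₂ + (-6/5)P₃ + (8/35)P₄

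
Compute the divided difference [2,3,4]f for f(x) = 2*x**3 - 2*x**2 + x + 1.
16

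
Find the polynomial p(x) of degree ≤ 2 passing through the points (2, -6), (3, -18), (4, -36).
-3*x**2 + 3*x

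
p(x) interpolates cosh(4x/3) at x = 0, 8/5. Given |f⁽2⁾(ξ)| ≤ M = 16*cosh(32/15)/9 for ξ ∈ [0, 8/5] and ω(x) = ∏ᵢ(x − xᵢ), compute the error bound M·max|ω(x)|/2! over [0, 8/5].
128*cosh(32/15)/225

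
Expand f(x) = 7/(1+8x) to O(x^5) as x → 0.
7 - 56*x + 448*x**2 - 3584*x**3 + 28672*x**4 + O(x**5)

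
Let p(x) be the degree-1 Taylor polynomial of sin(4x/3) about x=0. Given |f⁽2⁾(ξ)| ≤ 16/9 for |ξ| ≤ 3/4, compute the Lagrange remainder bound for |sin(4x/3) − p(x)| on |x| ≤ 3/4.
1/2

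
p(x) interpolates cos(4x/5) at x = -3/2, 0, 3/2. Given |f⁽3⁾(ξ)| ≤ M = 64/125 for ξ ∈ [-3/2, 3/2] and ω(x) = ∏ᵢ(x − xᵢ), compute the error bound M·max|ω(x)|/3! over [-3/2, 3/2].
8*sqrt(3)/125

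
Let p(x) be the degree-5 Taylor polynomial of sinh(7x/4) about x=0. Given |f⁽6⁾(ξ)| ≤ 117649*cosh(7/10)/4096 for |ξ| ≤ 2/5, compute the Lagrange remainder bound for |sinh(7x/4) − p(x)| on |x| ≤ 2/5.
117649*cosh(7/10)/720000000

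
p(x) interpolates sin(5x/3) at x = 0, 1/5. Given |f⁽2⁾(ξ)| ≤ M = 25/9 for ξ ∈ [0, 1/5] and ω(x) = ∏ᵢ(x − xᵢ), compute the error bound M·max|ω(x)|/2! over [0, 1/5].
1/72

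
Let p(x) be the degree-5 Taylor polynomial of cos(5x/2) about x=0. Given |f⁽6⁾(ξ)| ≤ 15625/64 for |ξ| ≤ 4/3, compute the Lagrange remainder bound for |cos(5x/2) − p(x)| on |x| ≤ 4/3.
12500/6561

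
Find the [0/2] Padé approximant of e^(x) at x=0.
1/(x**2/2 - x + 1)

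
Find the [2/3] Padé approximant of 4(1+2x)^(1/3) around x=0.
(56*x**2/9 + 32*x/3 + 4)/(-4*x**3/81 + 2*x**2/3 + 2*x + 1)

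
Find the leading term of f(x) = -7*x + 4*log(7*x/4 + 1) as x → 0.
-49*x**2/8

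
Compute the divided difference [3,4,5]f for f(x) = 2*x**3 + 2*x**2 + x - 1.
26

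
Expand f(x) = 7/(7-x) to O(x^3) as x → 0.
1 + x/7 + x**2/49 + O(x**3)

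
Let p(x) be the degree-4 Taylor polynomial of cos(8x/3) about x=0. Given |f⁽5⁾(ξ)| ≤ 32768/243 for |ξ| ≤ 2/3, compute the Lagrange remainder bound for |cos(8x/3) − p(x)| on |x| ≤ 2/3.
131072/885735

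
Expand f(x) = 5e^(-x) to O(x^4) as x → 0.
5 - 5*x + 5*x**2/2 - 5*x**3/6 + O(x**4)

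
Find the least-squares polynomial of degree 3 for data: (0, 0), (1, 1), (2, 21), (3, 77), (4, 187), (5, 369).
-5/126 + (-1681/756)x + (55/126)x² + (319/108)x³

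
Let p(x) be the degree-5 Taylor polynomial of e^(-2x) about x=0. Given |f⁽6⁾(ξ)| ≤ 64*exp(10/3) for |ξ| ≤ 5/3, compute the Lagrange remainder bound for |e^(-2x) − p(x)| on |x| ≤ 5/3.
12500*exp(10/3)/6561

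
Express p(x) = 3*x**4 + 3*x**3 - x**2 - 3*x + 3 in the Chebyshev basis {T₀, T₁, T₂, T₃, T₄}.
(29/8)T₀ + (-3/4)T₁ + T₂ + (3/4)T₃ + (3/8)T₄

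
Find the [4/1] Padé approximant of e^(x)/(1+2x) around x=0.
(427*x**4/9320 + 115*x**3/699 + 1167*x**2/2330 + 1164*x/1165 + 1)/(2329*x/1165 + 1)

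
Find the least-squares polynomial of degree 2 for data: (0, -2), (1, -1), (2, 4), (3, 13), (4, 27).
-67/35 + (-48/35)x + (15/7)x²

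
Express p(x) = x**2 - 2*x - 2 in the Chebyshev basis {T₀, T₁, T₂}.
(-3/2)T₀ + (-2)T₁ + (1/2)T₂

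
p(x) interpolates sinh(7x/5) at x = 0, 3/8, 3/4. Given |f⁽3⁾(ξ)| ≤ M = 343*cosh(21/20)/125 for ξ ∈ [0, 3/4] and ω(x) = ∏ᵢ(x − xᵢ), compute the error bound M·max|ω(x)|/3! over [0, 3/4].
343*sqrt(3)*cosh(21/20)/64000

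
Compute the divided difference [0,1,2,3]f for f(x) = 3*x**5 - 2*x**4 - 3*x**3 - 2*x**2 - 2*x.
60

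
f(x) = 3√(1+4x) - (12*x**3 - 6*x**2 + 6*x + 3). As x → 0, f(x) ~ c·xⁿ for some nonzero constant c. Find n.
4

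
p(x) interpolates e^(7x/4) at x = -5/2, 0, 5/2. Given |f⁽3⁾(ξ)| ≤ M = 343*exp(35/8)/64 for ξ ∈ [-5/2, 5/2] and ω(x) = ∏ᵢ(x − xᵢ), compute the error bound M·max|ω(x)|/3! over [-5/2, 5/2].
42875*sqrt(3)*exp(35/8)/13824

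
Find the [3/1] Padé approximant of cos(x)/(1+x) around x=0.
(x**3/24 - 7*x**2/12 + x/12 + 1)/(13*x/12 + 1)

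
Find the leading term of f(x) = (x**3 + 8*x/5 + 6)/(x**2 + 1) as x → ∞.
x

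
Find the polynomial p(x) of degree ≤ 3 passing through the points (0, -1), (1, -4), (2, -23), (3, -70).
-2*x**3 - 2*x**2 + x - 1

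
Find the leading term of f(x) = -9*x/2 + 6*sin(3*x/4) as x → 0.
-27*x**3/64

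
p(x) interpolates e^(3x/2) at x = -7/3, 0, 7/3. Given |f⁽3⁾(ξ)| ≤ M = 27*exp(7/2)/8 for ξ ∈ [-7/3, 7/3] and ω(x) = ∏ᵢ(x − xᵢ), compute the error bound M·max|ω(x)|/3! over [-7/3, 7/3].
343*sqrt(3)*exp(7/2)/216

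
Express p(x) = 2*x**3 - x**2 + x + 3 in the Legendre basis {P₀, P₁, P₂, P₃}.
(8/3)P₀ + (11/5)P₁ + (-2/3)P₂ + (4/5)P₃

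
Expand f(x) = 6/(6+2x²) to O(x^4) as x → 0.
1 - x**2/3 + O(x**4)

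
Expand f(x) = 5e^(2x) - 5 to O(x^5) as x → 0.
10*x + 10*x**2 + 20*x**3/3 + 10*x**4/3 + O(x**5)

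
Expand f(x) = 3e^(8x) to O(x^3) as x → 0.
3 + 24*x + 96*x**2 + O(x**3)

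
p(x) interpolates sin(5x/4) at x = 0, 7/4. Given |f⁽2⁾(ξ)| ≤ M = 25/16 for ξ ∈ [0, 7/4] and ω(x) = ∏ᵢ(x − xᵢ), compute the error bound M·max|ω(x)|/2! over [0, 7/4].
1225/2048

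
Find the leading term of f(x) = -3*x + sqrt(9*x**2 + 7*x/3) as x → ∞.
7/18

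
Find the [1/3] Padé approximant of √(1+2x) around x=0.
(7*x/4 + 1)/(x**3/8 - x**2/4 + 3*x/4 + 1)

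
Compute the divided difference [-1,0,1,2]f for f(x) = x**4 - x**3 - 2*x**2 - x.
1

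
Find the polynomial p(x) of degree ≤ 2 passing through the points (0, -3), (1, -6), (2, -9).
-3*x - 3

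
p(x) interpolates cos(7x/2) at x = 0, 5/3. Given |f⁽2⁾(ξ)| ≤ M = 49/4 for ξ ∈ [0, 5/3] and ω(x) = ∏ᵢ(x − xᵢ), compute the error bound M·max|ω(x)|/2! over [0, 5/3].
1225/288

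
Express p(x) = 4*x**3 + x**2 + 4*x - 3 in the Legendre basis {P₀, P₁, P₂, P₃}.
(-8/3)P₀ + (32/5)P₁ + (2/3)P₂ + (8/5)P₃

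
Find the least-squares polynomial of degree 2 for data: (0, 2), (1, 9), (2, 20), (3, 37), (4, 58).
72/35 + (30/7)x + (17/7)x²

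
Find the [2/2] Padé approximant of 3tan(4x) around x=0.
12*x/(1 - 16*x**2/3)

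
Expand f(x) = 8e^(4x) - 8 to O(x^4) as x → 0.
32*x + 64*x**2 + 256*x**3/3 + O(x**4)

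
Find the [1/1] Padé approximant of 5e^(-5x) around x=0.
(5 - 25*x/2)/(5*x/2 + 1)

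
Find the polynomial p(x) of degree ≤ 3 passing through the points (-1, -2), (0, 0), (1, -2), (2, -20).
-2*x**3 - 2*x**2 + 2*x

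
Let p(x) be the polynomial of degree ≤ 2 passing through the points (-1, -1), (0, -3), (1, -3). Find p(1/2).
-13/4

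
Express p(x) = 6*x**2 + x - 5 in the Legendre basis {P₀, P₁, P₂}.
(-3)P₀ + P₁ + (4)P₂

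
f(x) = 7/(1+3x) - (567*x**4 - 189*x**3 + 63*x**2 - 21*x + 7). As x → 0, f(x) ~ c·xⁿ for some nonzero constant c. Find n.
5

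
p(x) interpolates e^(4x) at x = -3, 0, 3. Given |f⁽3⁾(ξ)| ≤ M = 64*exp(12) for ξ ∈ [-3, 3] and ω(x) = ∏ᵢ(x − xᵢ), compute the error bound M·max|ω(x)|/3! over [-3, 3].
64*sqrt(3)*exp(12)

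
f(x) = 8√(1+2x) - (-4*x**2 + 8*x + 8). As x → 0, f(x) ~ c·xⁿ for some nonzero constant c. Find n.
3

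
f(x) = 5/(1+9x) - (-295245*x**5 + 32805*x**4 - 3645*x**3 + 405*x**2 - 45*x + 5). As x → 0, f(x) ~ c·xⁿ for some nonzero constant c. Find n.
6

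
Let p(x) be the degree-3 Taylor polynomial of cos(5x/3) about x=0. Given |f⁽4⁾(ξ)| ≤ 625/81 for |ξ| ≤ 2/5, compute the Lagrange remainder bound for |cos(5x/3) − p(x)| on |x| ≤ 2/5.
2/243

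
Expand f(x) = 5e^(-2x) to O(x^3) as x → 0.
5 - 10*x + 10*x**2 + O(x**3)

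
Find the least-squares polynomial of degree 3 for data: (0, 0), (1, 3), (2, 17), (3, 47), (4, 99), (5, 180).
-1/14 + (3/28)x + (61/28)x² + x³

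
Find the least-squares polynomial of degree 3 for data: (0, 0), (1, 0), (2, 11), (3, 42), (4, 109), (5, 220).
-1/42 + (-221/252)x + (-37/42)x² + (71/36)x³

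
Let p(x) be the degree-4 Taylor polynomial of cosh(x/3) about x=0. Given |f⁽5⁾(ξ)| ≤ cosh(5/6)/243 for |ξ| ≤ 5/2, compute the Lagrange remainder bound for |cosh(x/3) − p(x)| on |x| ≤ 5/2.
625*cosh(5/6)/186624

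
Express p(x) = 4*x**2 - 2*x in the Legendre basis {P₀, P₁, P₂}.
(4/3)P₀ + (-2)P₁ + (8/3)P₂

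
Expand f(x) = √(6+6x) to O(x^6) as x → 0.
sqrt(6) + sqrt(6)*x/2 - sqrt(6)*x**2/8 + sqrt(6)*x**3/16 - 5*sqrt(6)*x**4/128 + 7*sqrt(6)*x**5/256 + O(x**6)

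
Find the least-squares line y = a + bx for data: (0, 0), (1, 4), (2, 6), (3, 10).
a = 1/5, b = 16/5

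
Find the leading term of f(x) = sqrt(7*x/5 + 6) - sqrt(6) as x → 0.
7*sqrt(6)*x/60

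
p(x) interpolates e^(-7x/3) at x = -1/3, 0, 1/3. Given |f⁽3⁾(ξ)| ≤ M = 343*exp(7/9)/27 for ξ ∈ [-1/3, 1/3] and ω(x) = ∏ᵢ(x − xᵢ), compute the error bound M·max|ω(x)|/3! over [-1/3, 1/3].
343*sqrt(3)*exp(7/9)/19683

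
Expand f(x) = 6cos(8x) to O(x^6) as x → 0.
6 - 192*x**2 + 1024*x**4 + O(x**6)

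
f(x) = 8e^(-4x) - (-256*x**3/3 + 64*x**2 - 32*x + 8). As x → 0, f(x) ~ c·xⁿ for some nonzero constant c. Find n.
4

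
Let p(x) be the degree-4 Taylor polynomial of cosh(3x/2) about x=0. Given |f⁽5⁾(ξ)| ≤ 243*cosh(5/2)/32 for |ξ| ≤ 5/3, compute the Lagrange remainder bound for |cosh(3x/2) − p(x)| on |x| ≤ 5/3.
625*cosh(5/2)/768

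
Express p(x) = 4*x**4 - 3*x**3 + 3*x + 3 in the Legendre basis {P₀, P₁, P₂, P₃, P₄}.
(19/5)P₀ + (6/5)P₁ + (16/7)P₂ + (-6/5)P₃ + (32/35)P₄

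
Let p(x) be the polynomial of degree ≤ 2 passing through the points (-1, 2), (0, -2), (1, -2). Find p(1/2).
-5/2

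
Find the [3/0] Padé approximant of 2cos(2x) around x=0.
2 - 4*x**2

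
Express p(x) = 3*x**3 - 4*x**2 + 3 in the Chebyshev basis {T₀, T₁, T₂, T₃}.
T₀ + (9/4)T₁ + (-2)T₂ + (3/4)T₃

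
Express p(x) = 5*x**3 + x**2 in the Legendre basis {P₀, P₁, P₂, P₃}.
(1/3)P₀ + (3)P₁ + (2/3)P₂ + (2)P₃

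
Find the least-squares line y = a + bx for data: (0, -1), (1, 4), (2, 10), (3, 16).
a = -13/10, b = 57/10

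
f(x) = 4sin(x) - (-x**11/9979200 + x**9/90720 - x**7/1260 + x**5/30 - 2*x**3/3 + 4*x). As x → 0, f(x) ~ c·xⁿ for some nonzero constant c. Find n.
13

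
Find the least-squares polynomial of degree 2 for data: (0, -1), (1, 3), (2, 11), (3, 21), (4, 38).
-4/5 + (8/5)x + (2)x²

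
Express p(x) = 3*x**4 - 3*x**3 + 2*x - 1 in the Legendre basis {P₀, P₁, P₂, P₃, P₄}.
(-2/5)P₀ + (1/5)P₁ + (12/7)P₂ + (-6/5)P₃ + (24/35)P₄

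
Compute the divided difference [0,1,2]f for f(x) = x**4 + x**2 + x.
8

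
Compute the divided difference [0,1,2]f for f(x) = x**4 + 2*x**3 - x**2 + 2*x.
12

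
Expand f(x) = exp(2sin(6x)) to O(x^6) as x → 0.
1 + 12*x + 72*x**2 + 216*x**3 - 14904*x**5/5 + O(x**6)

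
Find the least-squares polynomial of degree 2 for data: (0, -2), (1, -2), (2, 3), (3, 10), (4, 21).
-76/35 + (-37/35)x + (12/7)x²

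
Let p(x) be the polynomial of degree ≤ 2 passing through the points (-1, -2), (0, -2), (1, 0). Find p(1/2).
-5/4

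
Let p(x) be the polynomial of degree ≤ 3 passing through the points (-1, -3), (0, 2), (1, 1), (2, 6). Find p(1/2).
3/2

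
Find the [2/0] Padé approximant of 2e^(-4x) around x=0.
16*x**2 - 8*x + 2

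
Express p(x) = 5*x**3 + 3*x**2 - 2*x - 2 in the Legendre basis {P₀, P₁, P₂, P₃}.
-P₀ + P₁ + (2)P₂ + (2)P₃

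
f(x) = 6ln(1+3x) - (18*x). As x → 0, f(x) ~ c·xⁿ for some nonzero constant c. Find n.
2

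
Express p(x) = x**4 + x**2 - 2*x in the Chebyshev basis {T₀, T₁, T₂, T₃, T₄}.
(7/8)T₀ + (-2)T₁ + T₂ + (1/8)T₄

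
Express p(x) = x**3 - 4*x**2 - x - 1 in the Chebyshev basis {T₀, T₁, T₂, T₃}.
(-3)T₀ + (-1/4)T₁ + (-2)T₂ + (1/4)T₃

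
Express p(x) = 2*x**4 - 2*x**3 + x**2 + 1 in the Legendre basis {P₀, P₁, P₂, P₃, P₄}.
(26/15)P₀ + (-6/5)P₁ + (38/21)P₂ + (-4/5)P₃ + (16/35)P₄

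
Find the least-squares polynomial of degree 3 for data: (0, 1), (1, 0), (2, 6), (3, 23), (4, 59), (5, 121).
55/63 + (-200/189)x + (-125/252)x² + (119/108)x³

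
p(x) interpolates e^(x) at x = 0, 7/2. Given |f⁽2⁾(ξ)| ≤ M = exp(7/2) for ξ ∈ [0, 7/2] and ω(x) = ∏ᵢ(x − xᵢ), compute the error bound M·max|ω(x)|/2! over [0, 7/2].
49*exp(7/2)/32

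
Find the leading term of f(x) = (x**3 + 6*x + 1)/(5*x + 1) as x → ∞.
x**2/5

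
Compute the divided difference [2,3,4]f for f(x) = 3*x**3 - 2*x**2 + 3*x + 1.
25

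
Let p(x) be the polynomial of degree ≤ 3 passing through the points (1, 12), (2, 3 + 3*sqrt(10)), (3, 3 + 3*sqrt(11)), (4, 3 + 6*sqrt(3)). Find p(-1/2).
-567*sqrt(10)/16 - 105*sqrt(3)/8 + 993/16 + 405*sqrt(11)/16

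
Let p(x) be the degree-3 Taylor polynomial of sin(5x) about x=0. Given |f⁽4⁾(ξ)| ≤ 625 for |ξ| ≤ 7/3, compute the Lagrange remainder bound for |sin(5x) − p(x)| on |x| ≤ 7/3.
1500625/1944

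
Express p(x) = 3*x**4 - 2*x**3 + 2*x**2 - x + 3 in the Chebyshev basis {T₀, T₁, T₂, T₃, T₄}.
(41/8)T₀ + (-5/2)T₁ + (5/2)T₂ + (-1/2)T₃ + (3/8)T₄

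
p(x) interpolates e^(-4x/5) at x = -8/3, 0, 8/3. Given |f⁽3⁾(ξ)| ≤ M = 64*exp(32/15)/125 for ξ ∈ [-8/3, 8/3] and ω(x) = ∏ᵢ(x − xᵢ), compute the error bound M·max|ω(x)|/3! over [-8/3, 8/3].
32768*sqrt(3)*exp(32/15)/91125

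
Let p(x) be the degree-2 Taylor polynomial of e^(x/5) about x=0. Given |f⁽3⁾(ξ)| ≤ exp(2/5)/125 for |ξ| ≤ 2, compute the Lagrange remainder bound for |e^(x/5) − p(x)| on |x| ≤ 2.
4*exp(2/5)/375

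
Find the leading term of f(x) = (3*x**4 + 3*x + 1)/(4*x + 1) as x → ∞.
3*x**3/4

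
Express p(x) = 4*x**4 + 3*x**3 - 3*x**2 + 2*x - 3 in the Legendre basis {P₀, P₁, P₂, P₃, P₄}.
(-16/5)P₀ + (19/5)P₁ + (2/7)P₂ + (6/5)P₃ + (32/35)P₄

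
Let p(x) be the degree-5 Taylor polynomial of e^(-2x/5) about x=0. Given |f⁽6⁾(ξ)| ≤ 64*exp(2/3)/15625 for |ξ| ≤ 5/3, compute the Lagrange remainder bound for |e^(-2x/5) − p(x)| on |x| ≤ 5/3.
4*exp(2/3)/32805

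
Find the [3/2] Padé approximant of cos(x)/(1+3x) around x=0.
(103*x**3/68 - 103*x**2/204 - 3*x + 1)/(1 - 1837*x**2/204)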